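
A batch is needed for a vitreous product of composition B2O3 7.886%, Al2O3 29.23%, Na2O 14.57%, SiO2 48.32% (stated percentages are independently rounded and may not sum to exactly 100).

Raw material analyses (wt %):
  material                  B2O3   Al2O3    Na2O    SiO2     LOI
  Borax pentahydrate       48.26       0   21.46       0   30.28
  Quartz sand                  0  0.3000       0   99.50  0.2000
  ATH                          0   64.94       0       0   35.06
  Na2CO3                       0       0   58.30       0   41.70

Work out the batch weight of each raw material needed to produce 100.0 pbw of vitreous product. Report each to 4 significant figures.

The whole derivation keeps full float precision at all times. In-progress results are shown rounded off to 4 significant figures in the printout; every reported result takes just one rounding — derived quantities are computed using the weight values on 100.0 pbw of glass in full float precision (four oxide percentages, LOI, yield, glass mass, the totals), as set out in question or answer.
Per-oxide target masses for 100.0 pbw vitreous product:
  B2O3: 7.886% × 100.0 = 7.886 pbw
  Al2O3: 29.23% × 100.0 = 29.23 pbw
  Na2O: 14.57% × 100.0 = 14.57 pbw
  SiO2: 48.32% × 100.0 = 48.32 pbw
Sums-versus-targets review applying the batch weights above, versus the basis set out (delivered sums recover each target given rounding of the digits):
  B2O3: 16.34·0.4826 = 7.886 pbw (target 7.886 pbw)
  Al2O3: 48.56·0.003000 + 44.79·0.6494 = 29.23 pbw (target 29.23 pbw)
  Na2O: 16.34·0.2146 + 18.98·0.5830 = 14.57 pbw (target 14.57 pbw)
  SiO2: 48.56·0.9950 = 48.32 pbw (target 48.32 pbw)
The glass-mass cross-check: total charge less LOI = 100.0 pbw (the Σ of target masses is 100.0 pbw; versus the stated basis of 100.0 pbw — rounding explains the deltas).
Total batch = Σ batch = 128.7 pbw; loss to ignition Σ batch·LOI = 28.66 pbw; yield, glass over the total, = 77.72%.

Batch per 100.0 pbw vitreous product:
  Borax pentahydrate: 16.34 pbw
  Quartz sand: 48.56 pbw
  ATH: 44.79 pbw
  Na2CO3: 18.98 pbw
Total batch = 128.7 pbw; LOI loss = 28.66 pbw; yield = 77.72%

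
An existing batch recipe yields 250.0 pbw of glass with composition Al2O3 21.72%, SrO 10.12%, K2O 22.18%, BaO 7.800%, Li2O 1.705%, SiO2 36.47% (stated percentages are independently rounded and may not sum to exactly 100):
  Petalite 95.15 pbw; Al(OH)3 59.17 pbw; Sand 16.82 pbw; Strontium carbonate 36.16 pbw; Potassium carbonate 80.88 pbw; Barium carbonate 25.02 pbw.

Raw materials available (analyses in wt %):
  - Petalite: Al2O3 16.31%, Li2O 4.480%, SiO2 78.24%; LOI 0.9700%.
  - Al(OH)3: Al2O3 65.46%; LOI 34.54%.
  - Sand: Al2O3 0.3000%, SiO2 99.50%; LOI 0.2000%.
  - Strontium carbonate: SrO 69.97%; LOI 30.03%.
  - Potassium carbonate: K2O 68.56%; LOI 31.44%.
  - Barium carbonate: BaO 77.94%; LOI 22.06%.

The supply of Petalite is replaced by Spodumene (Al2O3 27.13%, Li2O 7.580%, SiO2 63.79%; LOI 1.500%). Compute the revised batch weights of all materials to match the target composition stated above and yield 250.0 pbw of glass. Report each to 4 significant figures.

Every computation keeps exact precision from first step to last. Intermediates are displayed rounded to 4 significant figures between the steps — a single rounding completes each reported result. The derived quantities, which include the totals, LOI, net glass mass, yield, the six compositions, are carried at full precision, as set out in question or answer, from the batch weights per 250.0 pbw of glass.
Oxide-by-oxide targets in 250.0 pbw glass:
  Al2O3: 21.72% × 250.0 = 54.30 pbw
  SrO: 10.12% × 250.0 = 25.30 pbw
  K2O: 22.18% × 250.0 = 55.45 pbw
  BaO: 7.800% × 250.0 = 19.50 pbw
  Li2O: 1.705% × 250.0 = 4.262 pbw
  SiO2: 36.47% × 250.0 = 91.18 pbw
Oxide-by-oxide audit applying the batch weights above, on the stated basis (every target is met by its sum up to rounding of the answer):
  Al2O3: 56.23·0.2713 + 59.39·0.6546 + 55.58·0.003000 = 54.30 pbw (target 54.30 pbw)
  SrO: 36.16·0.6997 = 25.30 pbw (target 25.30 pbw)
  K2O: 80.88·0.6856 = 55.45 pbw (target 55.45 pbw)
  BaO: 25.02·0.7794 = 19.50 pbw (target 19.50 pbw)
  Li2O: 56.23·0.07580 = 4.262 pbw (target 4.262 pbw)
  SiO2: 56.23·0.6379 + 55.58·0.9950 = 91.17 pbw (target 91.18 pbw)
Consistency of the glass mass: batch total minus LOI = 250.0 pbw (oxide target masses add up to 250.0 pbw; against the stated basis, 250.0 pbw — gaps are rounding artifacts).
Summing the batch: Σ batch = 313.3 pbw; the LOI term Σ batch·LOI equals 63.27 pbw; yield: glass divided by total = 79.80%.

Revised batch per 250.0 pbw glass:
  Spodumene: 56.23 pbw
  Al(OH)3: 59.39 pbw
  Sand: 55.58 pbw
  Strontium carbonate: 36.16 pbw
  Potassium carbonate: 80.88 pbw
  Barium carbonate: 25.02 pbw
Total batch = 313.3 pbw; LOI loss = 63.27 pbw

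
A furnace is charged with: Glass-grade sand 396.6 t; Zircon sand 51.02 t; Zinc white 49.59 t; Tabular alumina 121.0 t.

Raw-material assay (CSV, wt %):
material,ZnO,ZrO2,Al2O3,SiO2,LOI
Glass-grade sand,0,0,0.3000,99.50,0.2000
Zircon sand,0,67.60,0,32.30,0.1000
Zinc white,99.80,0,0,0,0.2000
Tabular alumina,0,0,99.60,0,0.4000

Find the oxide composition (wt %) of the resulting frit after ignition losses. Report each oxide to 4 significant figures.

Glass mass = 616.8 t (batch 618.2 − LOI 1.427).
Composition: ZnO 8.024%, ZrO2 5.592%, Al2O3 19.73%, SiO2 66.65%

Values along the way are displayed rounded to four significant figures across the worked steps. All internal work holds full float precision all the way through. Exactly one rounding lands on every reported result — all derived quantities, which include LOI, glass mass, yield, the four compositions, the totals, are carried in exact precision, as set out in problem or answer, from the batch weights at 616.8 t of glass.
Mass of each oxide from the mix:
  ZnO: 49.59·0.9980 = 49.49 t
  ZrO2: 51.02·0.6760 = 34.49 t
  Al2O3: 396.6·0.003000 + 121.0·0.9960 = 121.7 t
  SiO2: 396.6·0.9950 + 51.02·0.3230 = 411.1 t
LOI: 396.6·0.002000 + 51.02·0.001000 + 49.59·0.002000 + 121.0·0.004000 = 1.427 t
The glass mass, total less LOI, = 618.2 − 1.427 = 616.8 t (= the summed oxide contributions)
percent share: oxide ÷ glass, ×100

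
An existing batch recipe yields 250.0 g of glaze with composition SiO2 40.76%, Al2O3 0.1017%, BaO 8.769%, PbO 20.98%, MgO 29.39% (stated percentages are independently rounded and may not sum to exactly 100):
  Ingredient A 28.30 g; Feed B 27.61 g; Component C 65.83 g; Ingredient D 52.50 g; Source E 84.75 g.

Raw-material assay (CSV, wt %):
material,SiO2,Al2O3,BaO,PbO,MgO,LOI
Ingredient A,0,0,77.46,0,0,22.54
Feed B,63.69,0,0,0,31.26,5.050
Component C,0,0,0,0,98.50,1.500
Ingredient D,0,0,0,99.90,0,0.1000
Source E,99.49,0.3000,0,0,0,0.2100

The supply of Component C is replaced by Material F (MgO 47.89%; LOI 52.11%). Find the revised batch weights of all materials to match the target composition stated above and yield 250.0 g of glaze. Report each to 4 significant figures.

Revised batch per 250.0 g glaze:
  Ingredient A: 28.30 g
  Feed B: 27.61 g
  Material F: 135.4 g
  Ingredient D: 52.50 g
  Source E: 84.75 g
Total batch = 328.6 g; LOI loss = 78.56 g

In-progress results appear, rounded to 4 significant digits, as written; all internal work holds exact precision at all times — every reported value receives exactly one rounding; all derived quantities (five oxide percentages, the yield, totals, LOI, glass mass) are carried from the weighed amounts per 250.0 g of glass at full float precision as written in the question or the answer.
Target oxide masses per 250.0 g glaze:
  SiO2: 40.76% × 250.0 = 101.9 g
  Al2O3: 0.1017% × 250.0 = 0.2543 g
  BaO: 8.769% × 250.0 = 21.92 g
  PbO: 20.98% × 250.0 = 52.45 g
  MgO: 29.39% × 250.0 = 73.47 g
Per-oxide balance check per the reported batch figures, against the basis in use (summed amounts equal target values once rounding is allowed for):
  SiO2: 27.61·0.6369 + 84.75·0.9949 = 101.9 g (target 101.9 g)
  Al2O3: 84.75·0.003000 = 0.2543 g (target 0.2543 g)
  BaO: 28.30·0.7746 = 21.92 g (target 21.92 g)
  PbO: 52.50·0.9990 = 52.45 g (target 52.45 g)
  MgO: 27.61·0.3126 + 135.4·0.4789 = 73.47 g (target 73.47 g)
Glass-mass bookkeeping: whole batch net of LOI = 250.0 g (summing oxide targets gives 250.0 g; with the basis standing at 250.0 g — rounding explains the deltas).
Summing the batch: Σ batch = 328.6 g; loss to ignition Σ batch·LOI = 78.56 g; yield, glass over the total, = 76.09%.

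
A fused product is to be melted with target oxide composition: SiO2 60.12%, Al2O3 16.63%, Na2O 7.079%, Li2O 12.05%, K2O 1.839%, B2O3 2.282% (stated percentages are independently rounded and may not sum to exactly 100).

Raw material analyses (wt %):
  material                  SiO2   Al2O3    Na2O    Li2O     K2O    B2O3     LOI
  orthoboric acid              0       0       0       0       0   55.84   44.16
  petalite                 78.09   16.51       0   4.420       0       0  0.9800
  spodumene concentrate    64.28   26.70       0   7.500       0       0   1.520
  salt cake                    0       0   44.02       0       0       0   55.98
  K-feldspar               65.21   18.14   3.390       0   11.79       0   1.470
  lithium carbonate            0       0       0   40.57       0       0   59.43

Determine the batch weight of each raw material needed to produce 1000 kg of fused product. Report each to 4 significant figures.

Values along the way are printed rounded to four significant digits. The working math runs at full precision end to end; exactly one rounding lands on every reported value; the derived quantities, including the six compositions, ignition loss, totals, yield, net glass mass, are re-derived using the weight values for 1000 kg of glass at full float precision, as written in the problem or answer text.
Target masses of each oxide per 1000 kg fused product:
  SiO2: 60.12% × 1000 = 601.2 kg
  Al2O3: 16.63% × 1000 = 166.3 kg
  Na2O: 7.079% × 1000 = 70.79 kg
  Li2O: 12.05% × 1000 = 120.5 kg
  K2O: 1.839% × 1000 = 18.39 kg
  B2O3: 2.282% × 1000 = 22.82 kg
Checking each oxide sum with the batch weights as given, at the basis given (sums match the target masses once rounding is allowed for):
  SiO2: 436.2·0.7809 + 247.2·0.6428 + 156.0·0.6521 = 601.3 kg (target 601.2 kg)
  Al2O3: 436.2·0.1651 + 247.2·0.2670 + 156.0·0.1814 = 166.3 kg (target 166.3 kg)
  Na2O: 148.8·0.4402 + 156.0·0.03390 = 70.79 kg (target 70.79 kg)
  Li2O: 436.2·0.04420 + 247.2·0.07500 + 203.8·0.4057 = 120.5 kg (target 120.5 kg)
  K2O: 156.0·0.1179 = 18.39 kg (target 18.39 kg)
  B2O3: 40.87·0.5584 = 22.82 kg (target 22.82 kg)
Glass mass check: batch Σ − ignition loss = 1000 kg (the targets, summed, come to 1000 kg; the stated basis being 1000 kg — rounding explains the deltas).
Adding the batch up: Σ batch = 1233 kg; the LOI term Σ batch·LOI equals 232.8 kg; the yield ratio, glass ÷ batch: 81.12%.

Batch per 1000 kg fused product:
  orthoboric acid: 40.87 kg
  petalite: 436.2 kg
  spodumene concentrate: 247.2 kg
  salt cake: 148.8 kg
  K-feldspar: 156.0 kg
  lithium carbonate: 203.8 kg
Total batch = 1233 kg; LOI loss = 232.8 kg; yield = 81.12%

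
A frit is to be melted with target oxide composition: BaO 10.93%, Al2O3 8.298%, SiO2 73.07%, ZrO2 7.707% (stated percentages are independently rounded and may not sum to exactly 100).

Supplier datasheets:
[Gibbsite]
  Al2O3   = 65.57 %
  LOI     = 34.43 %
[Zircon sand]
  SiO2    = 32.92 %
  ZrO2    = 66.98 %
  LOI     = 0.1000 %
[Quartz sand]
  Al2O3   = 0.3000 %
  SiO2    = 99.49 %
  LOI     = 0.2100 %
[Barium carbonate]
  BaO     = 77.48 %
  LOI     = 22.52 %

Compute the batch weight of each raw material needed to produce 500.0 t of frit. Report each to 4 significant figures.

All internal work carries full float precision through the solve — values along the way are shown, rounded to four significant digits, when written out; every reported number includes exactly one rounding — all derived quantities are computed from the batch weights for 500.0 t of glass at full precision (ignition loss, totals, net glass mass, four oxide percentages, the yield), exactly as shown in the problem or the answer.
Oxide-by-oxide targets in 500.0 t frit:
  BaO: 10.93% × 500.0 = 54.65 t
  Al2O3: 8.298% × 500.0 = 41.49 t
  SiO2: 73.07% × 500.0 = 365.4 t
  ZrO2: 7.707% × 500.0 = 38.53 t
Sums-versus-targets review given the weights on record, at the basis given (every target is met by its sum exact up to rounding of places):
  BaO: 70.53·0.7748 = 54.65 t (target 54.65 t)
  Al2O3: 61.68·0.6557 + 348.2·0.003000 = 41.49 t (target 41.49 t)
  SiO2: 57.53·0.3292 + 348.2·0.9949 = 365.4 t (target 365.4 t)
  ZrO2: 57.53·0.6698 = 38.53 t (target 38.53 t)
Auditing the glass mass value: the batch minus its LOI: 500.0 t (summing oxide targets gives 500.0 t; against the stated basis, 500.0 t — a pure rounding effect).
Batch grand total — Σ batch = 537.9 t; Σ batch·LOI gives LOI loss = 37.91 t; the yield ratio, glass ÷ batch: 92.95%.

Batch per 500.0 t frit:
  Gibbsite: 61.68 t
  Zircon sand: 57.53 t
  Quartz sand: 348.2 t
  Barium carbonate: 70.53 t
Total batch = 537.9 t; LOI loss = 37.91 t; yield = 92.95%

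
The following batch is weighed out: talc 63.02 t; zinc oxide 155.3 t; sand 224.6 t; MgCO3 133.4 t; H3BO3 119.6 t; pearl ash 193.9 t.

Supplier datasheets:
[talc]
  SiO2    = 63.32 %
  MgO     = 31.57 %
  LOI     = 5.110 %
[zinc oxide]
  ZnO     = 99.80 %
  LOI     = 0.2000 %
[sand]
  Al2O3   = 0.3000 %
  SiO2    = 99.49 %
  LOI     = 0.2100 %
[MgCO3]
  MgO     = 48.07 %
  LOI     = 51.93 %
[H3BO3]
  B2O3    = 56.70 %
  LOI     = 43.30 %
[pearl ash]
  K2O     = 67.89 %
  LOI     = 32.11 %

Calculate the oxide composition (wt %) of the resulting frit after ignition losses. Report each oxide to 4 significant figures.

Glass mass = 702.5 t (batch 889.8 − LOI 187.3).
Composition: ZnO 22.06%, K2O 18.74%, Al2O3 0.09592%, SiO2 37.49%, MgO 11.96%, B2O3 9.653%

In-progress results are printed rounded to four significant digits alongside each step; each numeric step runs at full float precision from start to finish. A single rounding finalizes every reported result. Derived quantities (the totals, the yield, LOI, glass mass, six oxide percentages) are carried in full float precision from the weighed amounts on 702.5 t of glass, precisely as stated by problem or answer.
What the batch supplies per oxide:
  ZnO: 155.3·0.9980 = 155.0 t
  K2O: 193.9·0.6789 = 131.6 t
  Al2O3: 224.6·0.003000 = 0.6738 t
  SiO2: 63.02·0.6332 + 224.6·0.9949 = 263.4 t
  MgO: 63.02·0.3157 + 133.4·0.4807 = 84.02 t
  B2O3: 119.6·0.5670 = 67.81 t
LOI: 63.02·0.05110 + 155.3·0.002000 + 224.6·0.002100 + 133.4·0.5193 + 119.6·0.4330 + 193.9·0.3211 = 187.3 t
Net of LOI, the glass mass = 889.8 − 187.3 = 702.5 t (= Σ oxide masses)
each wt % is 100 × oxide ÷ glass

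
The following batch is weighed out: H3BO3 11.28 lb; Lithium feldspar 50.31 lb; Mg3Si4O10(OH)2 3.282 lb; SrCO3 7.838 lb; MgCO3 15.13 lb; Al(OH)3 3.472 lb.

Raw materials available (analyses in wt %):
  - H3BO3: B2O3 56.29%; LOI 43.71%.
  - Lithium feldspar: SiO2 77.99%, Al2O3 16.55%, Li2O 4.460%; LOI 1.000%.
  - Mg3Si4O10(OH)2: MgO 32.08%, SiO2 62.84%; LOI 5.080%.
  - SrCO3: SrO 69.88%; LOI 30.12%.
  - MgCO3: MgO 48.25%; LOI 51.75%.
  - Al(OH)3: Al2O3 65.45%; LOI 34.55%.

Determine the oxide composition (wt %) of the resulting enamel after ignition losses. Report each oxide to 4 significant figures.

Glass mass = 74.32 lb (batch 91.31 − LOI 16.99).
Composition: MgO 11.24%, SiO2 55.57%, B2O3 8.543%, Al2O3 14.26%, Li2O 3.019%, SrO 7.370%

Each numeric step holds full precision at all times. Rounding to 4 significant digits extends to each intermediate as printed; a single rounding yields each reported figure; derived quantities, which include net glass mass, ignition loss, the six compositions, totals, yield, are computed in full precision, exactly as shown in either problem or answer, from the batch weights on 74.32 lb of glass.
Oxide-by-oxide delivered mass:
  MgO: 3.282·0.3208 + 15.13·0.4825 = 8.353 lb
  SiO2: 50.31·0.7799 + 3.282·0.6284 = 41.30 lb
  B2O3: 11.28·0.5629 = 6.350 lb
  Al2O3: 50.31·0.1655 + 3.472·0.6545 = 10.60 lb
  Li2O: 50.31·0.04460 = 2.244 lb
  SrO: 7.838·0.6988 = 5.477 lb
LOI: 11.28·0.4371 + 50.31·0.01000 + 3.282·0.05080 + 7.838·0.3012 + 15.13·0.5175 + 3.472·0.3455 = 16.99 lb
Glass = total batch minus LOI = 91.31 − 16.99 = 74.32 lb (the oxide masses sum to this)
oxide / glass × 100 gives the wt %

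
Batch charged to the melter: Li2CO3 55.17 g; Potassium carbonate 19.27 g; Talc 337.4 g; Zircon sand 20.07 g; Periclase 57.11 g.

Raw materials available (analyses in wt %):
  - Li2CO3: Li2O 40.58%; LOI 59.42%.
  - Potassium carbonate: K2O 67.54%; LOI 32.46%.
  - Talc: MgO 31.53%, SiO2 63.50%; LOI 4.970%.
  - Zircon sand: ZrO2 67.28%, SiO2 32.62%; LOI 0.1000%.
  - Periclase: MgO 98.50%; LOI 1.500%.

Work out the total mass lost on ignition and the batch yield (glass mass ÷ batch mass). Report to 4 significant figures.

The working math carries exact precision from start to finish — values along the way are shown, rounded to four significant digits, as written; each reported number carries a single rounding; derived quantities are carried using the weight values for 432.3 g of glass at full float precision (totals, ignition loss, net glass mass, five oxide percentages, the yield) precisely as stated by question or answer.
Loss on ignition, line by line:
  Li2CO3: 55.17 × 0.5942 = 32.78 g
  Potassium carbonate: 19.27 × 0.3246 = 6.255 g
  Talc: 337.4 × 0.04970 = 16.77 g
  Zircon sand: 20.07 × 0.001000 = 0.02007 g
  Periclase: 57.11 × 0.01500 = 0.8566 g
Total LOI = 56.68 g
Glass = batch − LOI = 489.0 − 56.68 = 432.3 g

LOI loss = 56.68 g; glass = 432.3 g; yield = 88.41%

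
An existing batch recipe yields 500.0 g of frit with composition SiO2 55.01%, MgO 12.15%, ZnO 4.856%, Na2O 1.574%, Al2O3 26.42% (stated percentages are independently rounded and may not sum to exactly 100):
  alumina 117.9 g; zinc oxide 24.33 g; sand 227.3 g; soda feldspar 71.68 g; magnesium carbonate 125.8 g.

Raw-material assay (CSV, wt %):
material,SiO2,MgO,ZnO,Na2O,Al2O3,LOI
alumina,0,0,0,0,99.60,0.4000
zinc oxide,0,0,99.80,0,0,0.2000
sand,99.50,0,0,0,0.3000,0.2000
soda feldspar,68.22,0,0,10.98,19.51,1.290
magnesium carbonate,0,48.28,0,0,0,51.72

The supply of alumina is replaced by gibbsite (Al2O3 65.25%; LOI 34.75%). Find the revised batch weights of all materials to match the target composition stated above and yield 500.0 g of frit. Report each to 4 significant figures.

Revised batch per 500.0 g frit:
  gibbsite: 180.0 g
  zinc oxide: 24.33 g
  sand: 227.3 g
  soda feldspar: 71.68 g
  magnesium carbonate: 125.8 g
Total batch = 629.1 g; LOI loss = 129.0 g

Exact precision is kept throughout. Mid-chain values are displayed, rounded to 4 significant digits, in the working. Exactly one rounding goes into each reported result — derived quantities, including the totals, five oxide percentages, ignition loss, glass mass, yield, are rebuilt from the batch weights per 500.0 g of glass in exact precision as set out in question or answer.
Target oxide masses per 500.0 g frit:
  SiO2: 55.01% × 500.0 = 275.0 g
  MgO: 12.15% × 500.0 = 60.75 g
  ZnO: 4.856% × 500.0 = 24.28 g
  Na2O: 1.574% × 500.0 = 7.870 g
  Al2O3: 26.42% × 500.0 = 132.1 g
Mass-balance tally per oxide with the batch weights as given, on the stated basis (each sum matches its target mass up to rounding of the answer):
  SiO2: 227.3·0.9950 + 71.68·0.6822 = 275.1 g (target 275.0 g)
  MgO: 125.8·0.4828 = 60.74 g (target 60.75 g)
  ZnO: 24.33·0.9980 = 24.28 g (target 24.28 g)
  Na2O: 71.68·0.1098 = 7.870 g (target 7.870 g)
  Al2O3: 180.0·0.6525 + 227.3·0.003000 + 71.68·0.1951 = 132.1 g (target 132.1 g)
Auditing the glass mass value: net batch after ignition = 500.1 g (per-oxide target masses sum to 500.1 g; basis as stated: 500.0 g — any gap is answer rounding).
Total batch = Σ batch = 629.1 g; loss to ignition Σ batch·LOI = 129.0 g; as yield: glass ÷ batch → 79.49%.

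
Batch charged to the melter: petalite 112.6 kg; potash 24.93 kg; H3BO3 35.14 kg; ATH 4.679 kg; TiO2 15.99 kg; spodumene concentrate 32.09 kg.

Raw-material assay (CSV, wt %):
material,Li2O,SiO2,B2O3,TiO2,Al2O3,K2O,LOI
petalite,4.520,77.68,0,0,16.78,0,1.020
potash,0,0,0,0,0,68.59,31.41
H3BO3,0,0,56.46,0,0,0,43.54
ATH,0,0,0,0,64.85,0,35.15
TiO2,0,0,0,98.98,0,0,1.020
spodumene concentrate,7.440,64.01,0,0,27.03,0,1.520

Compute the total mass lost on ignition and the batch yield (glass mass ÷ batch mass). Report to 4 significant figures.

LOI loss = 26.57 kg; glass = 198.9 kg; yield = 88.21%

The intermediate values are displayed rounded to 4 significant figures across the worked steps — the whole derivation maintains exact precision from start to finish; each reported value takes a single rounding. Derived quantities, which include yield, six oxide percentages, the totals, net glass mass, ignition loss, are re-derived in full precision, as given in problem or answer, from the weighed amounts at 198.9 kg of glass.
Ignition loss by material:
  petalite: 112.6 × 0.01020 = 1.149 kg
  potash: 24.93 × 0.3141 = 7.831 kg
  H3BO3: 35.14 × 0.4354 = 15.30 kg
  ATH: 4.679 × 0.3515 = 1.645 kg
  TiO2: 15.99 × 0.01020 = 0.1631 kg
  spodumene concentrate: 32.09 × 0.01520 = 0.4878 kg
Total LOI = 26.57 kg
Glass = batch − LOI = 225.4 − 26.57 = 198.9 kg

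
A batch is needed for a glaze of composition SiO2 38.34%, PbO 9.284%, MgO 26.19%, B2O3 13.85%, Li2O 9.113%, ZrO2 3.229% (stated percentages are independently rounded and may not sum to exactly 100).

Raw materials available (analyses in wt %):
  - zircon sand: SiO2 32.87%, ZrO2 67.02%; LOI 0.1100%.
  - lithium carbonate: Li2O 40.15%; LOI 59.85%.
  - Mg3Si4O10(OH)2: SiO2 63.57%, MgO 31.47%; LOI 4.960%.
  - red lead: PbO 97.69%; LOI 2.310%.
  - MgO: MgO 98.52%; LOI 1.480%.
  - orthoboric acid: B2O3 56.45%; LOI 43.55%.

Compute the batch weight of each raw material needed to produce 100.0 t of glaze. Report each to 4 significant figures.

All arithmetic runs at full float precision in all steps — the intermediate values are printed (rounded to four significant digits) between the steps. Exactly one rounding lands on every reported result; derived quantities are recomputed starting from the weights for 100.0 t of glass in full float precision (the yield, net glass mass, LOI, totals, six oxide percentages), precisely as stated by the problem or the answer.
Oxide-by-oxide targets in 100.0 t glaze:
  SiO2: 38.34% × 100.0 = 38.34 t
  PbO: 9.284% × 100.0 = 9.284 t
  MgO: 26.19% × 100.0 = 26.19 t
  B2O3: 13.85% × 100.0 = 13.85 t
  Li2O: 9.113% × 100.0 = 9.113 t
  ZrO2: 3.229% × 100.0 = 3.229 t
Checking each oxide sum applying the batch weights above, relative to the basis at hand (each sum matches its target mass inside rounding margins):
  SiO2: 4.818·0.3287 + 57.82·0.6357 = 38.34 t (target 38.34 t)
  PbO: 9.504·0.9769 = 9.284 t (target 9.284 t)
  MgO: 57.82·0.3147 + 8.114·0.9852 = 26.19 t (target 26.19 t)
  B2O3: 24.53·0.5645 = 13.85 t (target 13.85 t)
  Li2O: 22.70·0.4015 = 9.114 t (target 9.113 t)
  ZrO2: 4.818·0.6702 = 3.229 t (target 3.229 t)
Glass-mass bookkeeping: batch Σ − ignition loss = 100.0 t (per-oxide target masses sum to 100.0 t; stated basis 100.0 t — gaps are rounding artifacts).
Summing the batch: Σ batch = 127.5 t; LOI loss = Σ batch·LOI = 27.48 t; yield: glass divided by total = 78.44%.

Batch per 100.0 t glaze:
  zircon sand: 4.818 t
  lithium carbonate: 22.70 t
  Mg3Si4O10(OH)2: 57.82 t
  red lead: 9.504 t
  MgO: 8.114 t
  orthoboric acid: 24.53 t
Total batch = 127.5 t; LOI loss = 27.48 t; yield = 78.44%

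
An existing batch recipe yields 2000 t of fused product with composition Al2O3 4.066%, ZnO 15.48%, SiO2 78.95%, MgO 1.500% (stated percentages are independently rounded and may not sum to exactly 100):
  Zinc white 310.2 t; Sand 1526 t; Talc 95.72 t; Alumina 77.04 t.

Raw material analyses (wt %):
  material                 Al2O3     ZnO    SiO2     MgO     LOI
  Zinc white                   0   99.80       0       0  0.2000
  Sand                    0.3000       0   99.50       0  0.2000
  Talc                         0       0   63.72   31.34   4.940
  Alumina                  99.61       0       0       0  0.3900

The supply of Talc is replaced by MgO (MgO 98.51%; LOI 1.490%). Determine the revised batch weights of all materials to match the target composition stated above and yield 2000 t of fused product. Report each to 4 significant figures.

Revised batch per 2000 t fused product:
  Zinc white: 310.2 t
  Sand: 1587 t
  MgO: 30.45 t
  Alumina: 76.86 t
Total batch = 2005 t; LOI loss = 4.548 t

The intermediate values appear, with 4-significant-digit rounding, between the steps. Each numeric step carries full float precision end to end — every reported number includes exactly one rounding; the derived quantities, including the four compositions, yield, the totals, LOI, glass mass, are carried from the batch weights on 2000 t of glass at full float precision, as written in the question or the answer.
Target masses of each oxide per 2000 t fused product:
  Al2O3: 4.066% × 2000 = 81.32 t
  ZnO: 15.48% × 2000 = 309.6 t
  SiO2: 78.95% × 2000 = 1579 t
  MgO: 1.500% × 2000 = 30.00 t
Oxide-by-oxide audit with the batch weights as given, at the basis given (target by target, the sums agree within answer rounding):
  Al2O3: 1587·0.003000 + 76.86·0.9961 = 81.32 t (target 81.32 t)
  ZnO: 310.2·0.9980 = 309.6 t (target 309.6 t)
  SiO2: 1587·0.9950 = 1579 t (target 1579 t)
  MgO: 30.45·0.9851 = 30.00 t (target 30.00 t)
Glass-mass bookkeeping: Σ batch − LOI loss = 2000 t (targets for the oxides total 2000 t; the stated basis being 2000 t — rounding explains the deltas).
Total batch = Σ batch = 2005 t; LOI removed, Σ of batch·LOI: 4.548 t; glass ÷ batch gives a yield of 99.77%.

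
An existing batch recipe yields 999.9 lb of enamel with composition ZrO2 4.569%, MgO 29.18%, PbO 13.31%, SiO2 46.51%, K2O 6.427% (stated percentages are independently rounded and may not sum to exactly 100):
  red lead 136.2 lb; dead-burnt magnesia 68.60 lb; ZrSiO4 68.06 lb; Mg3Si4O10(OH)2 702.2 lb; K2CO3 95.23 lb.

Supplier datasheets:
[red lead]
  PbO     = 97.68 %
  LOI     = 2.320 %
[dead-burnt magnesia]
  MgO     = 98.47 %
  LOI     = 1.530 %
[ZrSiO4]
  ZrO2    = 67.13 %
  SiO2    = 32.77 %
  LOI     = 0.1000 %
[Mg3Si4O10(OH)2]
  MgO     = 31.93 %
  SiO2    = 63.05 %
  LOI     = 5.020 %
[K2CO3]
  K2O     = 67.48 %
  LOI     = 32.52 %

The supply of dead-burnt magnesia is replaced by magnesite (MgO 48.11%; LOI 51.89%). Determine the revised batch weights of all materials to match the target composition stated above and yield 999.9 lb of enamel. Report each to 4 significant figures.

Revised batch per 999.9 lb enamel:
  red lead: 136.2 lb
  magnesite: 140.4 lb
  ZrSiO4: 68.06 lb
  Mg3Si4O10(OH)2: 702.2 lb
  K2CO3: 95.23 lb
Total batch = 1142 lb; LOI loss = 142.3 lb

Intermediates are displayed, rounded to 4 significant figures, across the worked steps; the working math keeps full float precision from start to finish — each reported number includes exactly one rounding. The derived quantities are rebuilt at full float precision (the yield, glass mass, ignition loss, five oxide percentages, the totals) from the weighed amounts on 999.9 lb of glass, precisely as stated by problem or answer.
Per-oxide target masses for 999.9 lb enamel:
  ZrO2: 4.569% × 999.9 = 45.69 lb
  MgO: 29.18% × 999.9 = 291.8 lb
  PbO: 13.31% × 999.9 = 133.1 lb
  SiO2: 46.51% × 999.9 = 465.1 lb
  K2O: 6.427% × 999.9 = 64.26 lb
Checking each oxide sum per the reported batch figures, for the quoted basis mass (summed amounts equal target values inside rounding margins):
  ZrO2: 68.06·0.6713 = 45.69 lb (target 45.69 lb)
  MgO: 140.4·0.4811 + 702.2·0.3193 = 291.8 lb (target 291.8 lb)
  PbO: 136.2·0.9768 = 133.0 lb (target 133.1 lb)
  SiO2: 68.06·0.3277 + 702.2·0.6305 = 465.0 lb (target 465.1 lb)
  K2O: 95.23·0.6748 = 64.26 lb (target 64.26 lb)
Glass mass check: batch total minus LOI = 999.8 lb (the targets, summed, come to 999.9 lb; stated basis 999.9 lb — differing by rounding only).
Batch grand total — Σ batch = 1142 lb; LOI removed, Σ of batch·LOI: 142.3 lb; yield = glass ÷ total batch = 87.54%.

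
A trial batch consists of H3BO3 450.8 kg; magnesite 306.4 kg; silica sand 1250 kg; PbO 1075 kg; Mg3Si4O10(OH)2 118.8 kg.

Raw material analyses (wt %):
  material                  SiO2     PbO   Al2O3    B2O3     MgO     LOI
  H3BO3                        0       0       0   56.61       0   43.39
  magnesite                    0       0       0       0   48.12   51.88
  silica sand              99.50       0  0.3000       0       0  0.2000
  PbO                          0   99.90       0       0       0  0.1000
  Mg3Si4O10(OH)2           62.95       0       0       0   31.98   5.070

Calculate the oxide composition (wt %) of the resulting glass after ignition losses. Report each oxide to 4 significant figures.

Glass mass = 2837 kg (batch 3201 − LOI 364.2).
Composition: SiO2 46.48%, PbO 37.86%, Al2O3 0.1322%, B2O3 8.996%, MgO 6.537%

Working values are shown, with 4-significant-digit rounding, across the worked steps; all arithmetic maintains exact precision at each step; every reported result is rounded only once; all derived quantities, including yield, net glass mass, ignition loss, five oxide percentages, totals, are carried using the weight values for 2837 kg of glass in exact precision as quoted within either problem or answer.
Per-oxide mass from batch:
  SiO2: 1250·0.9950 + 118.8·0.6295 = 1319 kg
  PbO: 1075·0.9990 = 1074 kg
  Al2O3: 1250·0.003000 = 3.750 kg
  B2O3: 450.8·0.5661 = 255.2 kg
  MgO: 306.4·0.4812 + 118.8·0.3198 = 185.4 kg
LOI: 450.8·0.4339 + 306.4·0.5188 + 1250·0.002000 + 1075·0.001000 + 118.8·0.05070 = 364.2 kg
The glass mass, total less LOI, = 3201 − 364.2 = 2837 kg (matching Σ of the oxides)
wt % = 100 × oxide mass / glass mass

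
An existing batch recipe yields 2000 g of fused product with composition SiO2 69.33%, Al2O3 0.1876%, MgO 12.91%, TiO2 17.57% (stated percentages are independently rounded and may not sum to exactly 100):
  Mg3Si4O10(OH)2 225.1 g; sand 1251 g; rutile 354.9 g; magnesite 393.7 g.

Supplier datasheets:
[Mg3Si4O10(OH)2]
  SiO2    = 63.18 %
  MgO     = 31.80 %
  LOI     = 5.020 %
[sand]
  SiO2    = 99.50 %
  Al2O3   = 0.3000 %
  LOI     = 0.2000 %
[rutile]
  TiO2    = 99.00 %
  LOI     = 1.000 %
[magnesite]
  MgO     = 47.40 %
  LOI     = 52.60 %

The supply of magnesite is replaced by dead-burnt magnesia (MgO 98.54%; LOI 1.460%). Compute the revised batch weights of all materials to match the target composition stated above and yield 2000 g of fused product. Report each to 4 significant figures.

Every computation holds full precision at each step — working values are shown (rounded to 4 significant figures) in the printout. Exactly one rounding is applied to each reported number — derived quantities are re-derived in full precision (net glass mass, the four compositions, the totals, the yield, ignition loss) using the weight values at 2000 g of glass, exactly as printed in the problem or answer text.
Oxide-by-oxide targets in 2000 g fused product:
  SiO2: 69.33% × 2000 = 1387 g
  Al2O3: 0.1876% × 2000 = 3.752 g
  MgO: 12.91% × 2000 = 258.2 g
  TiO2: 17.57% × 2000 = 351.4 g
Oxide-by-oxide audit applying the batch weights above, at the basis given (every target is met by its sum up to rounding of the answer):
  SiO2: 225.1·0.6318 + 1251·0.9950 = 1387 g (target 1387 g)
  Al2O3: 1251·0.003000 = 3.753 g (target 3.752 g)
  MgO: 225.1·0.3180 + 189.4·0.9854 = 258.2 g (target 258.2 g)
  TiO2: 354.9·0.9900 = 351.4 g (target 351.4 g)
The glass-mass cross-check: the batch minus its LOI: 2000 g (targets for the oxides total 2000 g; the stated basis being 2000 g — differing by rounding only).
Summing the batch: Σ batch = 2020 g; LOI removed, Σ of batch·LOI: 20.12 g; yield = glass ÷ total batch = 99.00%.

Revised batch per 2000 g fused product:
  Mg3Si4O10(OH)2: 225.1 g
  sand: 1251 g
  rutile: 354.9 g
  dead-burnt magnesia: 189.4 g
Total batch = 2020 g; LOI loss = 20.12 g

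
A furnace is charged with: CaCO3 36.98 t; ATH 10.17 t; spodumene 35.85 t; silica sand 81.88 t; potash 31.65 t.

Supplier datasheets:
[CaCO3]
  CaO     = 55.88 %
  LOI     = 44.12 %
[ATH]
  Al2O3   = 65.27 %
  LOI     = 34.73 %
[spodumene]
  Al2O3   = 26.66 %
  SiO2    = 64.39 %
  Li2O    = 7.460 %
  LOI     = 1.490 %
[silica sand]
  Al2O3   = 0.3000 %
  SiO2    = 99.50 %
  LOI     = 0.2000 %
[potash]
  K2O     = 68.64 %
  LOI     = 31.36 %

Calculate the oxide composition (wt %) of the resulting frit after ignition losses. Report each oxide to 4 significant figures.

Exact precision is carried all the way through — mid-chain values are shown rounded off to 4 significant digits in the working — every reported number receives exactly one rounding; all derived quantities (LOI, the yield, net glass mass, totals, the five compositions) are recomputed in exact precision from the weighed amounts at 166.1 t of glass, as given in problem or answer.
Oxide masses out of the charge:
  K2O: 31.65·0.6864 = 21.72 t
  CaO: 36.98·0.5588 = 20.66 t
  Al2O3: 10.17·0.6527 + 35.85·0.2666 + 81.88·0.003000 = 16.44 t
  SiO2: 35.85·0.6439 + 81.88·0.9950 = 104.6 t
  Li2O: 35.85·0.07460 = 2.674 t
LOI: 36.98·0.4412 + 10.17·0.3473 + 35.85·0.01490 + 81.88·0.002000 + 31.65·0.3136 = 30.47 t
batch − LOI leaves glass = 196.5 − 30.47 = 166.1 t (= the summed oxide contributions)
oxide / glass × 100 gives the wt %

Glass mass = 166.1 t (batch 196.5 − LOI 30.47).
Composition: K2O 13.08%, CaO 12.44%, Al2O3 9.901%, SiO2 62.96%, Li2O 1.611%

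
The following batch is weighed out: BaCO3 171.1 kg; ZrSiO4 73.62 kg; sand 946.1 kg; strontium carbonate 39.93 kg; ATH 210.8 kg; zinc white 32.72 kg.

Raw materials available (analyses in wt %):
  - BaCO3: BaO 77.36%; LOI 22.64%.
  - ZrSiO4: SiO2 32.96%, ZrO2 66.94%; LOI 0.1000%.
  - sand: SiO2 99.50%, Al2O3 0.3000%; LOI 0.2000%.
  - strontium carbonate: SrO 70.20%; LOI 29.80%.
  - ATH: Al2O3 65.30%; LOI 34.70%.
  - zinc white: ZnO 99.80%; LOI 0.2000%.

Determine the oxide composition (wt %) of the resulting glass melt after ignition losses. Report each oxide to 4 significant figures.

Every computation maintains full precision from start to finish. Values along the way are printed, with 4-significant-figure rounding, at each printed step. A single rounding completes each reported number — the derived quantities are recomputed from the weighed amounts on 1348 kg of glass at full precision (LOI, glass mass, the totals, the six compositions, the yield), exactly as shown in problem or answer.
Per-oxide mass from batch:
  SiO2: 73.62·0.3296 + 946.1·0.9950 = 965.6 kg
  BaO: 171.1·0.7736 = 132.4 kg
  ZnO: 32.72·0.9980 = 32.65 kg
  SrO: 39.93·0.7020 = 28.03 kg
  Al2O3: 946.1·0.003000 + 210.8·0.6530 = 140.5 kg
  ZrO2: 73.62·0.6694 = 49.28 kg
LOI: 171.1·0.2264 + 73.62·0.001000 + 946.1·0.002000 + 39.93·0.2980 + 210.8·0.3470 + 32.72·0.002000 = 125.8 kg
Resulting glass, batch − LOI: 1474 − 125.8 = 1348 kg (the oxide masses sum to this)
wt %: oxide over glass, times 100

Glass mass = 1348 kg (batch 1474 − LOI 125.8).
Composition: SiO2 71.61%, BaO 9.816%, ZnO 2.422%, SrO 2.079%, Al2O3 10.42%, ZrO2 3.655%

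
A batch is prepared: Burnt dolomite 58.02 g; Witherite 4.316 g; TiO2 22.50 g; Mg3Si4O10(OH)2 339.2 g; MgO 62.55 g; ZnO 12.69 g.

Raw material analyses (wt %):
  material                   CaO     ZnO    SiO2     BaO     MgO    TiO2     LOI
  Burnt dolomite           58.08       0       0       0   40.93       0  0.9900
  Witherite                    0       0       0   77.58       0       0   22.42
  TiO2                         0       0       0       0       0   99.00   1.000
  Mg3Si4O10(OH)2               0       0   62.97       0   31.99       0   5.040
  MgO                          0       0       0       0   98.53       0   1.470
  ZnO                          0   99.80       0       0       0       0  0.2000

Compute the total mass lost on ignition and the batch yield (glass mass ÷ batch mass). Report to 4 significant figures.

LOI loss = 19.81 g; glass = 479.5 g; yield = 96.03%

Working values appear rounded to four significant digits on the page. All internal work holds exact precision all the way through. Each reported value is rounded just once; the derived quantities, which include net glass mass, totals, six oxide percentages, ignition loss, yield, are computed at full precision, as quoted within question or answer, from the weighed amounts on 479.5 g of glass.
Per-material ignition loss:
  Burnt dolomite: 58.02 × 0.009900 = 0.5744 g
  Witherite: 4.316 × 0.2242 = 0.9676 g
  TiO2: 22.50 × 0.01000 = 0.2250 g
  Mg3Si4O10(OH)2: 339.2 × 0.05040 = 17.10 g
  MgO: 62.55 × 0.01470 = 0.9195 g
  ZnO: 12.69 × 0.002000 = 0.02538 g
Total LOI = 19.81 g
Glass = batch − LOI = 499.3 − 19.81 = 479.5 g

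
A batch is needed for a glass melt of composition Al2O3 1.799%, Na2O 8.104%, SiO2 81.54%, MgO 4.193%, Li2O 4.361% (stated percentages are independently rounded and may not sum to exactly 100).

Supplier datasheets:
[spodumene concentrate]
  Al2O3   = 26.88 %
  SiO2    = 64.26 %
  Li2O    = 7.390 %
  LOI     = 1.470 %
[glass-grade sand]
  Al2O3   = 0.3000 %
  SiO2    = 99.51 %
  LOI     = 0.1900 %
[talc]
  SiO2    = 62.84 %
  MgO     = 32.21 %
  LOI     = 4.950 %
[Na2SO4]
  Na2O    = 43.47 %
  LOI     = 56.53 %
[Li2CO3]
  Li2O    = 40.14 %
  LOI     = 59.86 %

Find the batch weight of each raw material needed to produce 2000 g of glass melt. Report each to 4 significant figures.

Batch per 2000 g glass melt:
  spodumene concentrate: 118.3 g
  glass-grade sand: 1398 g
  talc: 260.4 g
  Na2SO4: 372.9 g
  Li2CO3: 195.5 g
Total batch = 2345 g; LOI loss = 345.1 g; yield = 85.28%

Working values are printed (rounded to four significant figures) at each printed step. Full float precision is kept at all times. A single rounding finalizes each reported result; derived quantities are recomputed from the weighed amounts on 2000 g of glass at full float precision (the five compositions, net glass mass, yield, totals, LOI) as given in the problem or the answer.
The oxide mass targets at 2000 g glass melt:
  Al2O3: 1.799% × 2000 = 35.98 g
  Na2O: 8.104% × 2000 = 162.1 g
  SiO2: 81.54% × 2000 = 1631 g
  MgO: 4.193% × 2000 = 83.86 g
  Li2O: 4.361% × 2000 = 87.22 g
Checking each oxide sum on the weights just shown, at the basis given (each sum matches its target mass modulo rounding of the values):
  Al2O3: 118.3·0.2688 + 1398·0.003000 = 35.99 g (target 35.98 g)
  Na2O: 372.9·0.4347 = 162.1 g (target 162.1 g)
  SiO2: 118.3·0.6426 + 1398·0.9951 + 260.4·0.6284 = 1631 g (target 1631 g)
  MgO: 260.4·0.3221 = 83.87 g (target 83.86 g)
  Li2O: 118.3·0.07390 + 195.5·0.4014 = 87.22 g (target 87.22 g)
Consistency of the glass mass: whole batch net of LOI = 2000 g (per-oxide target masses sum to 2000 g; basis as stated: 2000 g — gaps are rounding artifacts).
Batch total: Σ batch = 2345 g; ignition loss, Σ(batch × LOI) = 345.1 g; yield: glass divided by total = 85.28%.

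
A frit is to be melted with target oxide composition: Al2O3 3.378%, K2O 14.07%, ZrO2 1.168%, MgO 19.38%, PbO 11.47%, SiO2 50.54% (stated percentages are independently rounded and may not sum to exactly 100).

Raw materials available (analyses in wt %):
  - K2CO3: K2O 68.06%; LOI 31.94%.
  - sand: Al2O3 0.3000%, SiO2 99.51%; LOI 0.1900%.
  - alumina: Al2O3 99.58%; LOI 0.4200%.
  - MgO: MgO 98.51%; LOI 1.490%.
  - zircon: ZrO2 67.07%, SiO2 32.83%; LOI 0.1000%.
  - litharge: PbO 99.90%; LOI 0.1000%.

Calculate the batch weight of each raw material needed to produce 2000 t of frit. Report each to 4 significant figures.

Batch per 2000 t frit:
  K2CO3: 413.5 t
  sand: 1004 t
  alumina: 64.82 t
  MgO: 393.5 t
  zircon: 34.83 t
  litharge: 229.6 t
Total batch = 2140 t; LOI loss = 140.4 t; yield = 93.44%

The working math keeps exact precision at each step — intermediates are printed, with 4-significant-figure rounding, as written. Each reported figure receives exactly one rounding. Derived quantities are recomputed at exact precision (yield, ignition loss, the totals, glass mass, six oxide percentages) from the weighed amounts on 2000 t of glass as given in the problem or the answer.
The oxide mass targets at 2000 t frit:
  Al2O3: 3.378% × 2000 = 67.56 t
  K2O: 14.07% × 2000 = 281.4 t
  ZrO2: 1.168% × 2000 = 23.36 t
  MgO: 19.38% × 2000 = 387.6 t
  PbO: 11.47% × 2000 = 229.4 t
  SiO2: 50.54% × 2000 = 1011 t
Per-oxide balance check working from each reported weight, for the quoted basis mass (every target is met by its sum exact up to rounding of places):
  Al2O3: 1004·0.003000 + 64.82·0.9958 = 67.56 t (target 67.56 t)
  K2O: 413.5·0.6806 = 281.4 t (target 281.4 t)
  ZrO2: 34.83·0.6707 = 23.36 t (target 23.36 t)
  MgO: 393.5·0.9851 = 387.6 t (target 387.6 t)
  PbO: 229.6·0.9990 = 229.4 t (target 229.4 t)
  SiO2: 1004·0.9951 + 34.83·0.3283 = 1011 t (target 1011 t)
The glass-mass cross-check: the batch minus its LOI: 2000 t (the Σ of target masses is 2000 t; stated basis 2000 t — deltas are rounding alone).
Summing the batch: Σ batch = 2140 t; Σ batch·LOI gives LOI loss = 140.4 t; the yield ratio, glass ÷ batch: 93.44%.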